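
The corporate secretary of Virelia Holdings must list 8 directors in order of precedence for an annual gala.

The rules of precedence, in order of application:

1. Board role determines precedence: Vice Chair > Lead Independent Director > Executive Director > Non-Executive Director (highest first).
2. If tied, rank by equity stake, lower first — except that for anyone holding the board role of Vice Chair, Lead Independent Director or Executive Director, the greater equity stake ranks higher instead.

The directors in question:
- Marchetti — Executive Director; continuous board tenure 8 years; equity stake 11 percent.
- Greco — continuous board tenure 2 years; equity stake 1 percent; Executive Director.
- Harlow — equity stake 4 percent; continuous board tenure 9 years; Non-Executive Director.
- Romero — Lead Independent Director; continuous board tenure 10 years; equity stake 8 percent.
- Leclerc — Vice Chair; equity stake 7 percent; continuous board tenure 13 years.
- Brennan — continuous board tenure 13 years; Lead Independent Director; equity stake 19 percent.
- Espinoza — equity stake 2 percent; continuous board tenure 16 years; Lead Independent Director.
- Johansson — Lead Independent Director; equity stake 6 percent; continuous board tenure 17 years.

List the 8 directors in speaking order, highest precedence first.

By board role: Leclerc (Vice Chair); then Brennan, Romero, Johansson and Espinoza (Lead Independent Director); then Marchetti and Greco (Executive Director); then Harlow (Non-Executive Director).
Among Brennan, Romero, Johansson and Espinoza, by equity stake (higher first) (reversed rule for this group): Brennan (19 percent) before Romero (8 percent) before Johansson (6 percent) before Espinoza (2 percent).
Among Marchetti and Greco, by equity stake (higher first) (reversed rule for this group): Marchetti (11 percent) before Greco (1 percent).
Full order: Leclerc, Brennan, Romero, Johansson, Espinoza, Marchetti, Greco, Harlow.

Leclerc, Brennan, Romero, Johansson, Espinoza, Marchetti, Greco, Harlow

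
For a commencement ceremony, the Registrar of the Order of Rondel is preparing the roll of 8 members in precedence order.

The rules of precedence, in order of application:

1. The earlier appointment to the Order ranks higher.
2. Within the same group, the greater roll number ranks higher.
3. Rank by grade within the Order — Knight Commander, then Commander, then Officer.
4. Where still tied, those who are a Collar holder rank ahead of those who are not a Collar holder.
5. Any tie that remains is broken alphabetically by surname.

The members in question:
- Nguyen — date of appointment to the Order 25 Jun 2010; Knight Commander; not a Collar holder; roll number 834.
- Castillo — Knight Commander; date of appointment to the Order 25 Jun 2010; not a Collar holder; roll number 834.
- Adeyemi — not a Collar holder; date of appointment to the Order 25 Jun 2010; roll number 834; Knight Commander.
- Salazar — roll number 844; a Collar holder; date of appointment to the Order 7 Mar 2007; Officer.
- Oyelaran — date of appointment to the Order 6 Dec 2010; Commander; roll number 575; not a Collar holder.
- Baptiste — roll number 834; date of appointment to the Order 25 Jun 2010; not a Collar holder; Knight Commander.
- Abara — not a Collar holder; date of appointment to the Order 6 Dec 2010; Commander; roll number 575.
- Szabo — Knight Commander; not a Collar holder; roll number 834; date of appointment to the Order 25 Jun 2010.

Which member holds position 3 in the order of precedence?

Baptiste

By date of appointment to the Order (earlier first): Salazar (7 Mar 2007); then Adeyemi, Baptiste, Castillo, Nguyen and Szabo (each 25 Jun 2010); then Abara and Oyelaran (both 6 Dec 2010).
Adeyemi, Baptiste, Castillo, Nguyen and Szabo all have roll number 834, so the next rule applies.
Adeyemi, Baptiste, Castillo, Nguyen and Szabo are each Knight Commander, so the next rule applies.
Adeyemi, Baptiste, Castillo, Nguyen and Szabo are each not a Collar holder, so the next rule applies.
Among Adeyemi, Baptiste, Castillo, Nguyen and Szabo, alphabetically by surname: Adeyemi before Baptiste before Castillo before Nguyen before Szabo.
Abara and Oyelaran both have roll number 575, so the next rule applies.
Abara and Oyelaran are each Commander, so the next rule applies.
Abara and Oyelaran are each not a Collar holder, so the next rule applies.
Among Abara and Oyelaran, alphabetically by surname: Abara before Oyelaran.
Order: Salazar, Adeyemi, Baptiste, Castillo, Nguyen, Szabo, Abara, Oyelaran.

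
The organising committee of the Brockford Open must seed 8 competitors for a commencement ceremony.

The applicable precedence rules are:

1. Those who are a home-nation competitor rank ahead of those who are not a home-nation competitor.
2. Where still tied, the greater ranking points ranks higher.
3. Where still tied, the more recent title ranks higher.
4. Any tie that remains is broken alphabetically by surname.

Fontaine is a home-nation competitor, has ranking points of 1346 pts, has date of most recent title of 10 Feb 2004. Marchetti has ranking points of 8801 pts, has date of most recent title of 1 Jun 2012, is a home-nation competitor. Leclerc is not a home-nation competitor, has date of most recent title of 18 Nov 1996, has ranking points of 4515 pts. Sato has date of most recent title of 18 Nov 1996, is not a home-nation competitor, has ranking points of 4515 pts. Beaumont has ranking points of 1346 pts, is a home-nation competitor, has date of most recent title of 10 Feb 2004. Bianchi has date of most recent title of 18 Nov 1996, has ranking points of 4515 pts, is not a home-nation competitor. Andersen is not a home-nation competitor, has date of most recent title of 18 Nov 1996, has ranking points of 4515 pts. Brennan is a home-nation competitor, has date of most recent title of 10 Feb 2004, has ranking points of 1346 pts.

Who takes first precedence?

Marchetti

By the first rule: Marchetti, Beaumont, Brennan and Fontaine (each a home-nation competitor); then Andersen, Bianchi, Leclerc and Sato (each not a home-nation competitor).
Among Marchetti, Beaumont, Brennan and Fontaine, by ranking points (higher first): Marchetti (8801 pts) before Beaumont, Brennan and Fontaine (1346 pts).
Beaumont, Brennan and Fontaine all have date of most recent title 10 Feb 2004, so the next rule applies.
Among Beaumont, Brennan and Fontaine, alphabetically by surname: Beaumont before Brennan before Fontaine.
Andersen, Bianchi, Leclerc and Sato all have ranking points 4515 pts, so the next rule applies.
Andersen, Bianchi, Leclerc and Sato all have date of most recent title 18 Nov 1996, so the next rule applies.
Among Andersen, Bianchi, Leclerc and Sato, alphabetically by surname: Andersen before Bianchi before Leclerc before Sato.
Order: Marchetti, Beaumont, Brennan, Fontaine, Andersen, Bianchi, Leclerc, Sato.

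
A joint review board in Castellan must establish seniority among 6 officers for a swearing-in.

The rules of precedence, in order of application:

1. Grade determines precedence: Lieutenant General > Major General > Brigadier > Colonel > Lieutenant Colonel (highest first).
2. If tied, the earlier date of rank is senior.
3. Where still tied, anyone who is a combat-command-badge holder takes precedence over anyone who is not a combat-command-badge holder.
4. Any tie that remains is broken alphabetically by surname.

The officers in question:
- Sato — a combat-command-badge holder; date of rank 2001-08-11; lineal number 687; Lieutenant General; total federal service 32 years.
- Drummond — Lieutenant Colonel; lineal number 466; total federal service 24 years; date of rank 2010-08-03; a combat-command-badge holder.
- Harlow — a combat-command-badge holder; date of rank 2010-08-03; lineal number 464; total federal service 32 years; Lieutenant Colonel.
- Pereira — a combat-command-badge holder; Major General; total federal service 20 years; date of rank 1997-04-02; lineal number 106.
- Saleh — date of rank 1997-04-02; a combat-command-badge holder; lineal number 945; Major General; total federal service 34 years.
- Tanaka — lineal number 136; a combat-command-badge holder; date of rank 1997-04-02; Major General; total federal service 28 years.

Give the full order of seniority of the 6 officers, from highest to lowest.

Sato, Pereira, Saleh, Tanaka, Drummond, Harlow

By grade: Sato (Lieutenant General); then Pereira, Saleh and Tanaka (Major General); then Drummond and Harlow (Lieutenant Colonel).
Pereira, Saleh and Tanaka all have date of rank 1997-04-02, so the next rule applies.
Pereira, Saleh and Tanaka are each a combat-command-badge holder, so the next rule applies.
Among Pereira, Saleh and Tanaka, alphabetically by surname: Pereira before Saleh before Tanaka.
Drummond and Harlow both have date of rank 2010-08-03, so the next rule applies.
Drummond and Harlow are each a combat-command-badge holder, so the next rule applies.
Among Drummond and Harlow, alphabetically by surname: Drummond before Harlow.
Full order: Sato, Pereira, Saleh, Tanaka, Drummond, Harlow.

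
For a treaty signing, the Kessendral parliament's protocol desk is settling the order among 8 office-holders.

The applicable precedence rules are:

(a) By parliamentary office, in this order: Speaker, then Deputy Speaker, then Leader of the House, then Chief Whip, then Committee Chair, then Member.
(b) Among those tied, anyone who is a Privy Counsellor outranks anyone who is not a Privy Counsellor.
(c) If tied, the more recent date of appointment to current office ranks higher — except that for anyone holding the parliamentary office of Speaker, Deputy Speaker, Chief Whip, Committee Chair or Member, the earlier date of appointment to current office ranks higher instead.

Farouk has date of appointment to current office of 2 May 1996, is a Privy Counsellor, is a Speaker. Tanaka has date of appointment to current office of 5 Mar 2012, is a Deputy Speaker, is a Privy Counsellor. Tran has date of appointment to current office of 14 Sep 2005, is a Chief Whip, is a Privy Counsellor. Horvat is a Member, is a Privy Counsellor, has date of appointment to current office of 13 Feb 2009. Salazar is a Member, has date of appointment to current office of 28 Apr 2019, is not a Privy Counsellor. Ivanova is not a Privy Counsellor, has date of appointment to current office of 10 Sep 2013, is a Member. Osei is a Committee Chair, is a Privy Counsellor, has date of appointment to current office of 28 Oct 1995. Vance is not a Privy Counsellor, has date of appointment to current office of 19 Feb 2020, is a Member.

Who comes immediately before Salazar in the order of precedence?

Ivanova

By parliamentary office: Farouk (Speaker); then Tanaka (Deputy Speaker); then Tran (Chief Whip); then Osei (Committee Chair); then Horvat, Ivanova, Salazar and Vance (Member).
Among Horvat, Ivanova, Salazar and Vance, a Privy Counsellor before not a Privy Counsellor: Horvat (a Privy Counsellor) before Ivanova, Salazar and Vance (not a Privy Counsellor).
Among Ivanova, Salazar and Vance, by date of appointment to current office (earlier first) (reversed rule for this group): Ivanova (10 Sep 2013) before Salazar (28 Apr 2019) before Vance (19 Feb 2020).
Order: Farouk, Tanaka, Tran, Osei, Horvat, Ivanova, Salazar, Vance.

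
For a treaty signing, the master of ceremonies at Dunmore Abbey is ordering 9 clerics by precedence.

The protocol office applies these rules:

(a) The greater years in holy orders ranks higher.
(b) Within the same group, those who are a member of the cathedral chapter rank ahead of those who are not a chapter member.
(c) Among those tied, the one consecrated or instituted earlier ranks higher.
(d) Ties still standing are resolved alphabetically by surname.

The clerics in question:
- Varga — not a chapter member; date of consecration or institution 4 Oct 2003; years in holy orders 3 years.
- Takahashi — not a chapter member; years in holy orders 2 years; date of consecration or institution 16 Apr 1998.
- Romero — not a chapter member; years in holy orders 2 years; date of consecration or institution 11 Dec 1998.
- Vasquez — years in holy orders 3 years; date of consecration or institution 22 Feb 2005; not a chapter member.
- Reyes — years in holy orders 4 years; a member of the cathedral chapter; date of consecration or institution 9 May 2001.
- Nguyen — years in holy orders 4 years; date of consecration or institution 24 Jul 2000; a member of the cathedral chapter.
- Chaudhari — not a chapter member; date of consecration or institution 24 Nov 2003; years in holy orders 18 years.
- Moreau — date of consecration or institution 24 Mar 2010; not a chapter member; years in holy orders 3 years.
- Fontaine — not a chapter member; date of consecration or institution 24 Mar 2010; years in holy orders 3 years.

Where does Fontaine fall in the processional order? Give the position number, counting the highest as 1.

6

By years in holy orders (higher first): Chaudhari (18 years); then Nguyen and Reyes (both 4 years); then Varga, Vasquez, Fontaine and Moreau (each 3 years); then Takahashi and Romero (both 2 years).
Nguyen and Reyes are each a member of the cathedral chapter, so the next rule applies.
Among Nguyen and Reyes, by date of consecration or institution (earlier first): Nguyen (24 Jul 2000) before Reyes (9 May 2001).
Varga, Vasquez, Fontaine and Moreau are each not a chapter member, so the next rule applies.
Among Varga, Vasquez, Fontaine and Moreau, by date of consecration or institution (earlier first): Varga (4 Oct 2003) before Vasquez (22 Feb 2005) before Fontaine and Moreau (24 Mar 2010).
Among Fontaine and Moreau, alphabetically by surname: Fontaine before Moreau.
Takahashi and Romero are each not a chapter member, so the next rule applies.
Among Takahashi and Romero, by date of consecration or institution (earlier first): Takahashi (16 Apr 1998) before Romero (11 Dec 1998).
Order: Chaudhari, Nguyen, Reyes, Varga, Vasquez, Fontaine, Moreau, Takahashi, Romero. So position 6.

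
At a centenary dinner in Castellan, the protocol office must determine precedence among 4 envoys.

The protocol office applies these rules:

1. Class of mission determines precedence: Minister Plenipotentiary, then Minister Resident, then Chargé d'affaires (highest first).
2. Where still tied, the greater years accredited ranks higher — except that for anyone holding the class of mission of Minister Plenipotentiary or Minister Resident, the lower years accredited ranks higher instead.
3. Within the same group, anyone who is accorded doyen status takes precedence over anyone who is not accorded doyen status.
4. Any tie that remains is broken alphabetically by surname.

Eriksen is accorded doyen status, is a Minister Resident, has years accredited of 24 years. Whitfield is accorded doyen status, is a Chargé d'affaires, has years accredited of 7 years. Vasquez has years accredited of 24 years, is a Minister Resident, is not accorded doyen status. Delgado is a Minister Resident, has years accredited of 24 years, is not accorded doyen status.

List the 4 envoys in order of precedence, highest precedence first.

Eriksen, Delgado, Vasquez, Whitfield

By class of mission: Eriksen, Delgado and Vasquez (Minister Resident); then Whitfield (Chargé d'affaires).
Eriksen, Delgado and Vasquez all have years accredited 24 years, so the next rule applies.
Among Eriksen, Delgado and Vasquez, accorded doyen status before not accorded doyen status: Eriksen (accorded doyen status) before Delgado and Vasquez (not accorded doyen status).
Among Delgado and Vasquez, alphabetically by surname: Delgado before Vasquez.
Full order: Eriksen, Delgado, Vasquez, Whitfield.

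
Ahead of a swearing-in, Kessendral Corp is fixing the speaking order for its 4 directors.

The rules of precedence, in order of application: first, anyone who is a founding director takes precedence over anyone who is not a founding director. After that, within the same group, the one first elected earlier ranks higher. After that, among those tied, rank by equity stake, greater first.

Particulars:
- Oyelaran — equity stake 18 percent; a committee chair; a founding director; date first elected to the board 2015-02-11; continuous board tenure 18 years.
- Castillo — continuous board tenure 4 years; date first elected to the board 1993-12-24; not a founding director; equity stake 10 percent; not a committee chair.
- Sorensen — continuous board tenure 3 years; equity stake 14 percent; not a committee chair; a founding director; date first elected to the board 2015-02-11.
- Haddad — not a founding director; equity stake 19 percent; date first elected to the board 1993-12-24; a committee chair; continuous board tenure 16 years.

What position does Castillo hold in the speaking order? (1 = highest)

4

By the first rule: Oyelaran and Sorensen (both a founding director); then Haddad and Castillo (both not a founding director).
Oyelaran and Sorensen both have date first elected to the board 2015-02-11, so the next rule applies.
Among Oyelaran and Sorensen, by equity stake (higher first): Oyelaran (18 percent) before Sorensen (14 percent).
Haddad and Castillo both have date first elected to the board 1993-12-24, so the next rule applies.
Among Haddad and Castillo, by equity stake (higher first): Haddad (19 percent) before Castillo (10 percent).
Order: Oyelaran, Sorensen, Haddad, Castillo. So position 4.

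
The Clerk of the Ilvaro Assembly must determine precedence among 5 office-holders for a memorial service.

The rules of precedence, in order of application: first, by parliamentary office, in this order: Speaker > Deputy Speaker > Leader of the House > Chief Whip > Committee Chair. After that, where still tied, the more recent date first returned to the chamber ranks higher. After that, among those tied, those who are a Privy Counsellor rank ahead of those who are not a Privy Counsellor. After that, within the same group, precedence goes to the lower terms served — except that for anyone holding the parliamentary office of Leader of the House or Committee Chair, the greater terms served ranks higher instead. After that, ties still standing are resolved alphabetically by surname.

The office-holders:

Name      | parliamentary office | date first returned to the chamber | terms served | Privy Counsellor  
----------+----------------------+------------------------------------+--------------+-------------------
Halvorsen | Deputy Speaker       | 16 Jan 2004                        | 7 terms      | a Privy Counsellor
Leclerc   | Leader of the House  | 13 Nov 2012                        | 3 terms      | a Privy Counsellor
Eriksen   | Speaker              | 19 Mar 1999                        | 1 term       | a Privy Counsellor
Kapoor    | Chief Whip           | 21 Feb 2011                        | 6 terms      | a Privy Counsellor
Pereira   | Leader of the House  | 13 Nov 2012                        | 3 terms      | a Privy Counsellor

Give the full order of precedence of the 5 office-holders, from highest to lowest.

By parliamentary office: Eriksen (Speaker); then Halvorsen (Deputy Speaker); then Leclerc and Pereira (Leader of the House); then Kapoor (Chief Whip).
Leclerc and Pereira both have date first returned to the chamber 13 Nov 2012, so the next rule applies.
Leclerc and Pereira are each a Privy Counsellor, so the next rule applies.
Leclerc and Pereira both have terms served 3 terms, so the next rule applies.
Among Leclerc and Pereira, alphabetically by surname: Leclerc before Pereira.
Full order: Eriksen, Halvorsen, Leclerc, Pereira, Kapoor.

Eriksen, Halvorsen, Leclerc, Pereira, Kapoor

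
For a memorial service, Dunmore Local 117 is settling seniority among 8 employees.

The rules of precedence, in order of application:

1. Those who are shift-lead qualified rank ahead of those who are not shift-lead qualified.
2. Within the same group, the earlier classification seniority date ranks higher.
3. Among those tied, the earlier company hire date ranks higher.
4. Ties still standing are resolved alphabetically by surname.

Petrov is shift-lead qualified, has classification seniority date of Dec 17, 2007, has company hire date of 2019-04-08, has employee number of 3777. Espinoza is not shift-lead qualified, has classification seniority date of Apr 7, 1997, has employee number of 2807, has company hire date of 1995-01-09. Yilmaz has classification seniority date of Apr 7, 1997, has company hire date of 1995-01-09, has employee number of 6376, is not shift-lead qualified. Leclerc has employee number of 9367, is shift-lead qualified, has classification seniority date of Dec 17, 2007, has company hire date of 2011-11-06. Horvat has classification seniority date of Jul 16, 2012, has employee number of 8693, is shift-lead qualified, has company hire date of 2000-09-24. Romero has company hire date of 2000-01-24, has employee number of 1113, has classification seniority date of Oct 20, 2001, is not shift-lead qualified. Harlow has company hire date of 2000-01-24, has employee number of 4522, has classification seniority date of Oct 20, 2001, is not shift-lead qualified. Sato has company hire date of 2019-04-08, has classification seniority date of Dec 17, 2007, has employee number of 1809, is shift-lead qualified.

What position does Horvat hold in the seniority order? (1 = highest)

4

By the first rule: Leclerc, Petrov, Sato and Horvat (each shift-lead qualified); then Espinoza, Yilmaz, Harlow and Romero (each not shift-lead qualified).
Among Leclerc, Petrov, Sato and Horvat, by classification seniority date (earlier first): Leclerc, Petrov and Sato (Dec 17, 2007) before Horvat (Jul 16, 2012).
Among Leclerc, Petrov and Sato, by company hire date (earlier first): Leclerc (2011-11-06) before Petrov and Sato (2019-04-08).
Among Petrov and Sato, alphabetically by surname: Petrov before Sato.
Among Espinoza, Yilmaz, Harlow and Romero, by classification seniority date (earlier first): Espinoza and Yilmaz (Apr 7, 1997) before Harlow and Romero (Oct 20, 2001).
Espinoza and Yilmaz both have company hire date 1995-01-09, so the next rule applies.
Among Espinoza and Yilmaz, alphabetically by surname: Espinoza before Yilmaz.
Harlow and Romero both have company hire date 2000-01-24, so the next rule applies.
Among Harlow and Romero, alphabetically by surname: Harlow before Romero.
Order: Leclerc, Petrov, Sato, Horvat, Espinoza, Yilmaz, Harlow, Romero. So position 4.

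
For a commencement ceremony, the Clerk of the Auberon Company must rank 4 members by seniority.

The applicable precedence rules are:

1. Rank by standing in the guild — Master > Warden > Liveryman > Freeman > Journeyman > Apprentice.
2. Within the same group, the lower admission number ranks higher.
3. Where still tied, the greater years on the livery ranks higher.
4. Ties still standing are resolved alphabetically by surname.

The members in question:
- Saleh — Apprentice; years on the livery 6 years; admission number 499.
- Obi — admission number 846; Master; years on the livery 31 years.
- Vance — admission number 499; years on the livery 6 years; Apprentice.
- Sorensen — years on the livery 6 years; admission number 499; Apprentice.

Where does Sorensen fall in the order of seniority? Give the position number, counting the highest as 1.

3

By standing in the guild: Obi (Master); then Saleh, Sorensen and Vance (Apprentice).
Saleh, Sorensen and Vance all have admission number 499, so the next rule applies.
Saleh, Sorensen and Vance all have years on the livery 6 years, so the next rule applies.
Among Saleh, Sorensen and Vance, alphabetically by surname: Saleh before Sorensen before Vance.
Order: Obi, Saleh, Sorensen, Vance. So position 3.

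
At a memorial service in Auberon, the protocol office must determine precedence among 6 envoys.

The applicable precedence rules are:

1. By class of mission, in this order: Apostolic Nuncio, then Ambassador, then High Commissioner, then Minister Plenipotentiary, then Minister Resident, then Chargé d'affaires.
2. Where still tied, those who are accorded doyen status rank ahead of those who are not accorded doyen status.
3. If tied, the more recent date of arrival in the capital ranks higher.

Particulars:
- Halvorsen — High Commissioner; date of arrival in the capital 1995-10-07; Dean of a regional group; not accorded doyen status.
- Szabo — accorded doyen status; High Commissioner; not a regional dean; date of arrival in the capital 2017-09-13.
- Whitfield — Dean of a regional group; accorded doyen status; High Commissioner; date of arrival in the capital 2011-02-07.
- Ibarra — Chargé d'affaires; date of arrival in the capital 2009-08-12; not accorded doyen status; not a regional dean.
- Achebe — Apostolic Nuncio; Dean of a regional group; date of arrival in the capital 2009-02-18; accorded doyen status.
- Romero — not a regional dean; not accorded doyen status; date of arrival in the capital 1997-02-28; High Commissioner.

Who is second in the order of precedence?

By class of mission: Achebe (Apostolic Nuncio); then Szabo, Whitfield, Romero and Halvorsen (High Commissioner); then Ibarra (Chargé d'affaires).
Among Szabo, Whitfield, Romero and Halvorsen, accorded doyen status before not accorded doyen status: Szabo and Whitfield (accorded doyen status) before Romero and Halvorsen (not accorded doyen status).
Among Szabo and Whitfield, by date of arrival in the capital (later first): Szabo (2017-09-13) before Whitfield (2011-02-07).
Among Romero and Halvorsen, by date of arrival in the capital (later first): Romero (1997-02-28) before Halvorsen (1995-10-07).
Order: Achebe, Szabo, Whitfield, Romero, Halvorsen, Ibarra.

Szabo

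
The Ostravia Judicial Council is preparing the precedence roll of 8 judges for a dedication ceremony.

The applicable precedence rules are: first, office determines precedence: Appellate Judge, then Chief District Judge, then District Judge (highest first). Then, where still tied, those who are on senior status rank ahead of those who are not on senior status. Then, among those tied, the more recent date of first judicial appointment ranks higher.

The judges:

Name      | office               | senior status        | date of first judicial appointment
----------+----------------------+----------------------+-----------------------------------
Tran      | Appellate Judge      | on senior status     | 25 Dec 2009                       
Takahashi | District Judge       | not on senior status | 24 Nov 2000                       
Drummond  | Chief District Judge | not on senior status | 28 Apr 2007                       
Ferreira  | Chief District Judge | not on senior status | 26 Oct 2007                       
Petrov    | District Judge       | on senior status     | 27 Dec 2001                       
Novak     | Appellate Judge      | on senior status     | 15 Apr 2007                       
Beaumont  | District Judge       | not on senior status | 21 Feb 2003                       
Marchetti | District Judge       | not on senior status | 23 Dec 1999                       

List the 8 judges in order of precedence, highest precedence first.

By office: Tran and Novak (Appellate Judge); then Ferreira and Drummond (Chief District Judge); then Petrov, Beaumont, Takahashi and Marchetti (District Judge).
Tran and Novak are each on senior status, so the next rule applies.
Among Tran and Novak, by date of first judicial appointment (later first): Tran (25 Dec 2009) before Novak (15 Apr 2007).
Ferreira and Drummond are each not on senior status, so the next rule applies.
Among Ferreira and Drummond, by date of first judicial appointment (later first): Ferreira (26 Oct 2007) before Drummond (28 Apr 2007).
Among Petrov, Beaumont, Takahashi and Marchetti, on senior status before not on senior status: Petrov (on senior status) before Beaumont, Takahashi and Marchetti (not on senior status).
Among Beaumont, Takahashi and Marchetti, by date of first judicial appointment (later first): Beaumont (21 Feb 2003) before Takahashi (24 Nov 2000) before Marchetti (23 Dec 1999).
Full order: Tran, Novak, Ferreira, Drummond, Petrov, Beaumont, Takahashi, Marchetti.

Tran, Novak, Ferreira, Drummond, Petrov, Beaumont, Takahashi, Marchetti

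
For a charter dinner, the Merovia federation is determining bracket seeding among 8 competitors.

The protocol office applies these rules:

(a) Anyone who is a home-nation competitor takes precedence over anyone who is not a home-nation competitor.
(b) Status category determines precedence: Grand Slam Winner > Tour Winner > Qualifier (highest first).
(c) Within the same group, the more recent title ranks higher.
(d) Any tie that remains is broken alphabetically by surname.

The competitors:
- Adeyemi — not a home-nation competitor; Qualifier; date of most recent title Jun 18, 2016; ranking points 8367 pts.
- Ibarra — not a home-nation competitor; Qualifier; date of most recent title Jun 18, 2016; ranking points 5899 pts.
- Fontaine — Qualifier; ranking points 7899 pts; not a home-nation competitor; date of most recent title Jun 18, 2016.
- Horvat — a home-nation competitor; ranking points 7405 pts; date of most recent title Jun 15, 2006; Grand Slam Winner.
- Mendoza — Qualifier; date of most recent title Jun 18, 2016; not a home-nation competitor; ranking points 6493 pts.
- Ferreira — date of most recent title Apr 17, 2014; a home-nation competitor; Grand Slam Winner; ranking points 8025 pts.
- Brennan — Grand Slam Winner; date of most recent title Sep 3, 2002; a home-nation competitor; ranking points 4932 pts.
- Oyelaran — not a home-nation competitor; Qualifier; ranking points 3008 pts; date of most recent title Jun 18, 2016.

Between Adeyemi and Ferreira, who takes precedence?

Ferreira

By the first rule: Ferreira, Horvat and Brennan (each a home-nation competitor); then Adeyemi, Fontaine, Ibarra, Mendoza and Oyelaran (each not a home-nation competitor).
Ferreira, Horvat and Brennan are each Grand Slam Winner, so the next rule applies.
Among Ferreira, Horvat and Brennan, by date of most recent title (later first): Ferreira (Apr 17, 2014) before Horvat (Jun 15, 2006) before Brennan (Sep 3, 2002).
Adeyemi, Fontaine, Ibarra, Mendoza and Oyelaran are each Qualifier, so the next rule applies.
Adeyemi, Fontaine, Ibarra, Mendoza and Oyelaran all have date of most recent title Jun 18, 2016, so the next rule applies.
Among Adeyemi, Fontaine, Ibarra, Mendoza and Oyelaran, alphabetically by surname: Adeyemi before Fontaine before Ibarra before Mendoza before Oyelaran.
So Ferreira takes precedence.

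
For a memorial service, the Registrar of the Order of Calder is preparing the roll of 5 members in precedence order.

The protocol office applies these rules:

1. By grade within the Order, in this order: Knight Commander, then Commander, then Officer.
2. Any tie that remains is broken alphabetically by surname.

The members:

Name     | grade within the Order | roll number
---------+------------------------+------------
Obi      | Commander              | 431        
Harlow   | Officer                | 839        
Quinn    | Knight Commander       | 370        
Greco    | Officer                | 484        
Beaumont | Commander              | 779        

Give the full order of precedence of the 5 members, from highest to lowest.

By grade within the Order: Quinn (Knight Commander); then Beaumont and Obi (Commander); then Greco and Harlow (Officer).
Among Beaumont and Obi, alphabetically by surname: Beaumont before Obi.
Among Greco and Harlow, alphabetically by surname: Greco before Harlow.
Full order: Quinn, Beaumont, Obi, Greco, Harlow.

Quinn, Beaumont, Obi, Greco, Harlow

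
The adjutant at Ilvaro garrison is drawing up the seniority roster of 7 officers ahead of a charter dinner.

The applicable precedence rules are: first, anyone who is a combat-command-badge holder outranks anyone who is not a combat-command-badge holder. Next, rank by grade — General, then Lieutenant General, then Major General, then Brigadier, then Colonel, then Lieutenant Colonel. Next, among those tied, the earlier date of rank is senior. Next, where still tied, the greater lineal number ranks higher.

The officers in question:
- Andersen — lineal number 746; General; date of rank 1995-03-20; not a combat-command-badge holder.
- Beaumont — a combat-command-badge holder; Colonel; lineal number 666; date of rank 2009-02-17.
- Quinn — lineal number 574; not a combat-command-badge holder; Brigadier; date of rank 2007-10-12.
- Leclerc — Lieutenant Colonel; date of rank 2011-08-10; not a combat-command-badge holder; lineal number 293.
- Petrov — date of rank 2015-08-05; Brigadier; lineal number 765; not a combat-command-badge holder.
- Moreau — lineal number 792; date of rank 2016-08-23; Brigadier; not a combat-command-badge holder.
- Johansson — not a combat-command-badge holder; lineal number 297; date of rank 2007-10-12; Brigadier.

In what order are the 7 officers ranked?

Beaumont, Andersen, Quinn, Johansson, Petrov, Moreau, Leclerc

By the first rule: Beaumont (a combat-command-badge holder); then Andersen, Quinn, Johansson, Petrov, Moreau and Leclerc (each not a combat-command-badge holder).
Among Andersen, Quinn, Johansson, Petrov, Moreau and Leclerc, by grade: Andersen (General) before Quinn, Johansson, Petrov and Moreau (Brigadier) before Leclerc (Lieutenant Colonel).
Among Quinn, Johansson, Petrov and Moreau, by date of rank (earlier first): Quinn and Johansson (2007-10-12) before Petrov (2015-08-05) before Moreau (2016-08-23).
Among Quinn and Johansson, by lineal number (higher first): Quinn (574) before Johansson (297).
Full order: Beaumont, Andersen, Quinn, Johansson, Petrov, Moreau, Leclerc.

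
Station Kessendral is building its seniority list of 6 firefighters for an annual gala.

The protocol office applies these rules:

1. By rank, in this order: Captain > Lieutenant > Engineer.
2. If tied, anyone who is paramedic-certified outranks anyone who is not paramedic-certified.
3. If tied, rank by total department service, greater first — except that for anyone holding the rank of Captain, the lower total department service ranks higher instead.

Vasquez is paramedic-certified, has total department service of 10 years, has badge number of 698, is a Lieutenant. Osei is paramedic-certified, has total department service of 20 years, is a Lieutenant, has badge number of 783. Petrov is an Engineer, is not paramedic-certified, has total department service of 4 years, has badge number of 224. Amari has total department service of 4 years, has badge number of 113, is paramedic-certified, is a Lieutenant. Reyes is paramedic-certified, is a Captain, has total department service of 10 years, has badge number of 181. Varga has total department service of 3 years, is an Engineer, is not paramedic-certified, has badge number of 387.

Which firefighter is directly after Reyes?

By rank: Reyes (Captain); then Osei, Vasquez and Amari (Lieutenant); then Petrov and Varga (Engineer).
Osei, Vasquez and Amari are each paramedic-certified, so the next rule applies.
Among Osei, Vasquez and Amari, by total department service (higher first): Osei (20 years) before Vasquez (10 years) before Amari (4 years).
Petrov and Varga are each not paramedic-certified, so the next rule applies.
Among Petrov and Varga, by total department service (higher first): Petrov (4 years) before Varga (3 years).
Order: Reyes, Osei, Vasquez, Amari, Petrov, Varga.

Osei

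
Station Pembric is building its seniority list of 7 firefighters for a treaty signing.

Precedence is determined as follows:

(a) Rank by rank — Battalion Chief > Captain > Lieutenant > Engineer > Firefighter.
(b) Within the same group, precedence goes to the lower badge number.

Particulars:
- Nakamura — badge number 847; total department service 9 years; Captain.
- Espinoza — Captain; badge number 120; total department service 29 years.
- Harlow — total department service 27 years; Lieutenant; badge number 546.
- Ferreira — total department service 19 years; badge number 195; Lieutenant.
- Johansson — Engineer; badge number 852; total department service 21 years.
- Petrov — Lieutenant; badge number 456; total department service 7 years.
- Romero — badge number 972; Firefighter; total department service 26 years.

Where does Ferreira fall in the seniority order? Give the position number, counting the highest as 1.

By rank: Espinoza and Nakamura (Captain); then Ferreira, Petrov and Harlow (Lieutenant); then Johansson (Engineer); then Romero (Firefighter).
Among Espinoza and Nakamura, by badge number (lower first): Espinoza (120) before Nakamura (847).
Among Ferreira, Petrov and Harlow, by badge number (lower first): Ferreira (195) before Petrov (456) before Harlow (546).
Order: Espinoza, Nakamura, Ferreira, Petrov, Harlow, Johansson, Romero. So position 3.

3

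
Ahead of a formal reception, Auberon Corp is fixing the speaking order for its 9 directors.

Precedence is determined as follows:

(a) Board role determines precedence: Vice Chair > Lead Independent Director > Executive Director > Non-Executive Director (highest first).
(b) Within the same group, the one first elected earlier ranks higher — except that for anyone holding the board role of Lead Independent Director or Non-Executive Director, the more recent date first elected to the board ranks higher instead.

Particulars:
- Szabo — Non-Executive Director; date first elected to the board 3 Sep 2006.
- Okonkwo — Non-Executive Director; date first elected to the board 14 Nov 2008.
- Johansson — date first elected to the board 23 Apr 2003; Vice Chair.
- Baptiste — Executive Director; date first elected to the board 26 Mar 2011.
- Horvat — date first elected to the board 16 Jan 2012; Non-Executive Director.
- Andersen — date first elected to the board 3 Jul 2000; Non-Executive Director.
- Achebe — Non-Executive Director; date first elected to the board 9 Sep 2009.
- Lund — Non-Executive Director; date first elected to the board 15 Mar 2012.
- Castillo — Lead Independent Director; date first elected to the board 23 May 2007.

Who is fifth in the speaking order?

By board role: Johansson (Vice Chair); then Castillo (Lead Independent Director); then Baptiste (Executive Director); then Lund, Horvat, Achebe, Okonkwo, Szabo and Andersen (Non-Executive Director).
Among Lund, Horvat, Achebe, Okonkwo, Szabo and Andersen, by date first elected to the board (later first) (reversed rule for this group): Lund (15 Mar 2012) before Horvat (16 Jan 2012) before Achebe (9 Sep 2009) before Okonkwo (14 Nov 2008) before Szabo (3 Sep 2006) before Andersen (3 Jul 2000).
Order: Johansson, Castillo, Baptiste, Lund, Horvat, Achebe, Okonkwo, Szabo, Andersen.

Horvat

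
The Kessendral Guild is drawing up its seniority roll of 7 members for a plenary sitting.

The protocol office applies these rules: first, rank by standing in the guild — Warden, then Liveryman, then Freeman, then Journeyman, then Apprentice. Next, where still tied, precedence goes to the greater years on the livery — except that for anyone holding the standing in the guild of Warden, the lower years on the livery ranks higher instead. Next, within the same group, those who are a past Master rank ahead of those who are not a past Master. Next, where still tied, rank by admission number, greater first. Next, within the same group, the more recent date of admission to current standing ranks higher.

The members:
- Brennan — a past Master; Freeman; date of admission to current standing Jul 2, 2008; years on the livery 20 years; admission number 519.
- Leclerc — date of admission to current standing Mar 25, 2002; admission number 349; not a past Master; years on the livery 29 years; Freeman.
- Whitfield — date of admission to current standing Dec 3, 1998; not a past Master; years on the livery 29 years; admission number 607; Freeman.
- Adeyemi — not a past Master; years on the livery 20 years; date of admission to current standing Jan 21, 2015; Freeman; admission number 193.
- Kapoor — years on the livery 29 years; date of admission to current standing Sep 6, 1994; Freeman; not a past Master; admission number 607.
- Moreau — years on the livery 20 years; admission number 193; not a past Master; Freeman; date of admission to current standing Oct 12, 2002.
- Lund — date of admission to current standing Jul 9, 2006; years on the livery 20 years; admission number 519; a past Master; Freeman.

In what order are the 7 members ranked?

By standing in the guild: Whitfield, Kapoor, Leclerc, Brennan, Lund, Adeyemi and Moreau (Freeman).
Among Whitfield, Kapoor, Leclerc, Brennan, Lund, Adeyemi and Moreau, by years on the livery (higher first): Whitfield, Kapoor and Leclerc (29 years) before Brennan, Lund, Adeyemi and Moreau (20 years).
Whitfield, Kapoor and Leclerc are each not a past Master, so the next rule applies.
Among Whitfield, Kapoor and Leclerc, by admission number (higher first): Whitfield and Kapoor (607) before Leclerc (349).
Among Whitfield and Kapoor, by date of admission to current standing (later first): Whitfield (Dec 3, 1998) before Kapoor (Sep 6, 1994).
Among Brennan, Lund, Adeyemi and Moreau, a past Master before not a past Master: Brennan and Lund (a past Master) before Adeyemi and Moreau (not a past Master).
Brennan and Lund both have admission number 519, so the next rule applies.
Among Brennan and Lund, by date of admission to current standing (later first): Brennan (Jul 2, 2008) before Lund (Jul 9, 2006).
Adeyemi and Moreau both have admission number 193, so the next rule applies.
Among Adeyemi and Moreau, by date of admission to current standing (later first): Adeyemi (Jan 21, 2015) before Moreau (Oct 12, 2002).
Full order: Whitfield, Kapoor, Leclerc, Brennan, Lund, Adeyemi, Moreau.

Whitfield, Kapoor, Leclerc, Brennan, Lund, Adeyemi, Moreau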